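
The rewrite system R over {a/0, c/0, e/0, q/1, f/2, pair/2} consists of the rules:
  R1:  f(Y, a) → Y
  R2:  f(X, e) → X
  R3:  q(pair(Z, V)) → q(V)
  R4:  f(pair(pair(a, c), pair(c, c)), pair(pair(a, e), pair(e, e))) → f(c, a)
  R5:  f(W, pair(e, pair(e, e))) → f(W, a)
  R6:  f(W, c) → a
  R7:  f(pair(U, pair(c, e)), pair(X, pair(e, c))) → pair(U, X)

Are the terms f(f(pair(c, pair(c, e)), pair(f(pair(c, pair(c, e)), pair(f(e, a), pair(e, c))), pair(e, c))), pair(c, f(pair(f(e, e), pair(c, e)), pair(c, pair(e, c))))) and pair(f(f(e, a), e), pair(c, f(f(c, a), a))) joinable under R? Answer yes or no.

Reduce t₁ = f(f(pair(c, pair(c, e)), pair(f(pair(c, pair(c, e)), pair(f(e, a), pair(e, c))), pair(e, c))), pair(c, f(pair(f(e, e), pair(c, e)), pair(c, pair(e, c))))):
1. f(f(pair(c, pair(c, e)), pair(f(pair(c, pair(c, e)), pair(f(e, a), pair(e, c))), pair(e, c))), pair(c, f(pair(f(e, e), pair(c, e)), pair(c, pair(e, c)))))  →  f(pair(c, f(pair(c, pair(c, e)), pair(f(e, a), pair(e, c)))), pair(c, f(pair(f(e, e), pair(c, e)), pair(c, pair(e, c)))))   [R7 at 1]
2. f(pair(c, f(pair(c, pair(c, e)), pair(f(e, a), pair(e, c)))), pair(c, f(pair(f(e, e), pair(c, e)), pair(c, pair(e, c)))))  →  f(pair(c, pair(c, f(e, a))), pair(c, f(pair(f(e, e), pair(c, e)), pair(c, pair(e, c)))))   [R7 at 1.2]
3. f(pair(c, pair(c, f(e, a))), pair(c, f(pair(f(e, e), pair(c, e)), pair(c, pair(e, c)))))  →  f(pair(c, pair(c, e)), pair(c, f(pair(f(e, e), pair(c, e)), pair(c, pair(e, c)))))   [R1 at 1.2.2]
4. f(pair(c, pair(c, e)), pair(c, f(pair(f(e, e), pair(c, e)), pair(c, pair(e, c)))))  →  f(pair(c, pair(c, e)), pair(c, pair(f(e, e), c)))   [R7 at 2.2]
5. f(pair(c, pair(c, e)), pair(c, pair(f(e, e), c)))  →  f(pair(c, pair(c, e)), pair(c, pair(e, c)))   [R2 at 2.2.1]
6. f(pair(c, pair(c, e)), pair(c, pair(e, c)))  →  pair(c, c)   [R7 at ε]

Reduce t₂ = pair(f(f(e, a), e), pair(c, f(f(c, a), a))):
1. pair(f(f(e, a), e), pair(c, f(f(c, a), a)))  →  pair(f(e, a), pair(c, f(f(c, a), a)))   [R2 at 1]
2. pair(f(e, a), pair(c, f(f(c, a), a)))  →  pair(e, pair(c, f(f(c, a), a)))   [R1 at 1]
3. pair(e, pair(c, f(f(c, a), a)))  →  pair(e, pair(c, f(c, a)))   [R1 at 2.2]
4. pair(e, pair(c, f(c, a)))  →  pair(e, pair(c, c))   [R1 at 2.2]

no — NF(t₁) = pair(c, c), NF(t₂) = pair(e, pair(c, c))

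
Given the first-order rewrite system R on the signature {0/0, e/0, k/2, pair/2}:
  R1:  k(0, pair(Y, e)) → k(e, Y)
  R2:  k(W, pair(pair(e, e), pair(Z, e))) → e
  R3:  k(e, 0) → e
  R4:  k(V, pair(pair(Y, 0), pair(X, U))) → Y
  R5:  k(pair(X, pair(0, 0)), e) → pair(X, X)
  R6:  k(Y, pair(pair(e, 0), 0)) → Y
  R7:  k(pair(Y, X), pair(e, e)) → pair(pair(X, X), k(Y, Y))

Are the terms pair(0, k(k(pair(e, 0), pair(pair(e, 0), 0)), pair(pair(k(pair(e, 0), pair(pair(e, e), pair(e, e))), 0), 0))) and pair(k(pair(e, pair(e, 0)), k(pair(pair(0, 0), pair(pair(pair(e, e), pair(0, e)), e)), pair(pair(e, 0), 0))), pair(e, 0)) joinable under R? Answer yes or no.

Reduce t₁ = pair(0, k(k(pair(e, 0), pair(pair(e, 0), 0)), pair(pair(k(pair(e, 0), pair(pair(e, e), pair(e, e))), 0), 0))):
1. pair(0, k(k(pair(e, 0), pair(pair(e, 0), 0)), pair(pair(k(pair(e, 0), pair(pair(e, e), pair(e, e))), 0), 0)))  →  pair(0, k(pair(e, 0), pair(pair(k(pair(e, 0), pair(pair(e, e), pair(e, e))), 0), 0)))   [R6 at 2.1]
2. pair(0, k(pair(e, 0), pair(pair(k(pair(e, 0), pair(pair(e, e), pair(e, e))), 0), 0)))  →  pair(0, k(pair(e, 0), pair(pair(e, 0), 0)))   [R2 at 2.2.1.1]
3. pair(0, k(pair(e, 0), pair(pair(e, 0), 0)))  →  pair(0, pair(e, 0))   [R6 at 2]

Reduce t₂ = pair(k(pair(e, pair(e, 0)), k(pair(pair(0, 0), pair(pair(pair(e, e), pair(0, e)), e)), pair(pair(e, 0), 0))), pair(e, 0)):
1. pair(k(pair(e, pair(e, 0)), k(pair(pair(0, 0), pair(pair(pair(e, e), pair(0, e)), e)), pair(pair(e, 0), 0))), pair(e, 0))  →  pair(k(pair(e, pair(e, 0)), pair(pair(0, 0), pair(pair(pair(e, e), pair(0, e)), e))), pair(e, 0))   [R6 at 1.2]
2. pair(k(pair(e, pair(e, 0)), pair(pair(0, 0), pair(pair(pair(e, e), pair(0, e)), e))), pair(e, 0))  →  pair(0, pair(e, 0))   [R4 at 1]

yes — NF(t₁) = pair(0, pair(e, 0)), NF(t₂) = pair(0, pair(e, 0))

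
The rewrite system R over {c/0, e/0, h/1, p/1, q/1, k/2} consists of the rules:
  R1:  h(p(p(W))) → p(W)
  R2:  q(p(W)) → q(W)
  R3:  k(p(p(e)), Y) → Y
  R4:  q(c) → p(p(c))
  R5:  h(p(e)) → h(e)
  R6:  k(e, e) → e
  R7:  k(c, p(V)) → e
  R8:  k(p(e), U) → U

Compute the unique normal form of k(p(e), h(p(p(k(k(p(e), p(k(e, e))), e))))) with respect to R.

p(e)

1. k(p(e), h(p(p(k(k(p(e), p(k(e, e))), e)))))  →  h(p(p(k(k(p(e), p(k(e, e))), e))))   [R8 at ε]
2. h(p(p(k(k(p(e), p(k(e, e))), e))))  →  p(k(k(p(e), p(k(e, e))), e))   [R1 at ε]
3. p(k(k(p(e), p(k(e, e))), e))  →  p(k(p(k(e, e)), e))   [R8 at 1.1]
4. p(k(p(k(e, e)), e))  →  p(k(p(e), e))   [R6 at 1.1.1]
5. p(k(p(e), e))  →  p(e)   [R8 at 1]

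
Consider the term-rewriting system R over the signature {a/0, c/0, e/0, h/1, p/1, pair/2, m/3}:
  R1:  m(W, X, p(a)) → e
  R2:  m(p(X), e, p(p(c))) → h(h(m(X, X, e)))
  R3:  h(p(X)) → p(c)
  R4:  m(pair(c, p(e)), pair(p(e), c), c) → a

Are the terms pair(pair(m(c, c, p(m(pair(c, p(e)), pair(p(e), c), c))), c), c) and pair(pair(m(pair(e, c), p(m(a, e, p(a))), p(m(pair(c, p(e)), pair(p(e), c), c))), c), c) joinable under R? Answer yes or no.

yes — NF(t₁) = pair(pair(e, c), c), NF(t₂) = pair(pair(e, c), c)

Reduce t₁ = pair(pair(m(c, c, p(m(pair(c, p(e)), pair(p(e), c), c))), c), c):
1. pair(pair(m(c, c, p(m(pair(c, p(e)), pair(p(e), c), c))), c), c)  →  pair(pair(m(c, c, p(a)), c), c)   [R4 at 1.1.3.1]
2. pair(pair(m(c, c, p(a)), c), c)  →  pair(pair(e, c), c)   [R1 at 1.1]

Reduce t₂ = pair(pair(m(pair(e, c), p(m(a, e, p(a))), p(m(pair(c, p(e)), pair(p(e), c), c))), c), c):
1. pair(pair(m(pair(e, c), p(m(a, e, p(a))), p(m(pair(c, p(e)), pair(p(e), c), c))), c), c)  →  pair(pair(m(pair(e, c), p(e), p(m(pair(c, p(e)), pair(p(e), c), c))), c), c)   [R1 at 1.1.2.1]
2. pair(pair(m(pair(e, c), p(e), p(m(pair(c, p(e)), pair(p(e), c), c))), c), c)  →  pair(pair(m(pair(e, c), p(e), p(a)), c), c)   [R4 at 1.1.3.1]
3. pair(pair(m(pair(e, c), p(e), p(a)), c), c)  →  pair(pair(e, c), c)   [R1 at 1.1]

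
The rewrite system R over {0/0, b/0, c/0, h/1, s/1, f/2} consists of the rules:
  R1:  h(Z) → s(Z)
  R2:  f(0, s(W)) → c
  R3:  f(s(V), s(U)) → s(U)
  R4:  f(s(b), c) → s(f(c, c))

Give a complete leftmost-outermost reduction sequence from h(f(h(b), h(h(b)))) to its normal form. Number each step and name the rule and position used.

1. h(f(h(b), h(h(b))))  →  s(f(h(b), h(h(b))))   [R1 at ε]
2. s(f(h(b), h(h(b))))  →  s(f(s(b), h(h(b))))   [R1 at 1.1]
3. s(f(s(b), h(h(b))))  →  s(f(s(b), s(h(b))))   [R1 at 1.2]
4. s(f(s(b), s(h(b))))  →  s(s(h(b)))   [R3 at 1]
5. s(s(h(b)))  →  s(s(s(b)))   [R1 at 1.1]

s(s(s(b)))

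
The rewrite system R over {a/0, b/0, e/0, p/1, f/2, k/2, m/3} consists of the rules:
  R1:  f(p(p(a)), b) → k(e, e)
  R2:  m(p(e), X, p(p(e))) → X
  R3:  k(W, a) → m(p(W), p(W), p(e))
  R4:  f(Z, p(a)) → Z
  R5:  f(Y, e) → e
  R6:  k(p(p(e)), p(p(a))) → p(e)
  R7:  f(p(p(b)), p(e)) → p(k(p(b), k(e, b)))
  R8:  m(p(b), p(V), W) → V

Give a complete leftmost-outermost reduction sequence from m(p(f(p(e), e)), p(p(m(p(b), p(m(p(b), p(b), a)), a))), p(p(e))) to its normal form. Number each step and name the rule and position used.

1. m(p(f(p(e), e)), p(p(m(p(b), p(m(p(b), p(b), a)), a))), p(p(e)))  →  m(p(e), p(p(m(p(b), p(m(p(b), p(b), a)), a))), p(p(e)))   [R5 at 1.1]
2. m(p(e), p(p(m(p(b), p(m(p(b), p(b), a)), a))), p(p(e)))  →  p(p(m(p(b), p(m(p(b), p(b), a)), a)))   [R2 at ε]
3. p(p(m(p(b), p(m(p(b), p(b), a)), a)))  →  p(p(m(p(b), p(b), a)))   [R8 at 1.1]
4. p(p(m(p(b), p(b), a)))  →  p(p(b))   [R8 at 1.1]

p(p(b))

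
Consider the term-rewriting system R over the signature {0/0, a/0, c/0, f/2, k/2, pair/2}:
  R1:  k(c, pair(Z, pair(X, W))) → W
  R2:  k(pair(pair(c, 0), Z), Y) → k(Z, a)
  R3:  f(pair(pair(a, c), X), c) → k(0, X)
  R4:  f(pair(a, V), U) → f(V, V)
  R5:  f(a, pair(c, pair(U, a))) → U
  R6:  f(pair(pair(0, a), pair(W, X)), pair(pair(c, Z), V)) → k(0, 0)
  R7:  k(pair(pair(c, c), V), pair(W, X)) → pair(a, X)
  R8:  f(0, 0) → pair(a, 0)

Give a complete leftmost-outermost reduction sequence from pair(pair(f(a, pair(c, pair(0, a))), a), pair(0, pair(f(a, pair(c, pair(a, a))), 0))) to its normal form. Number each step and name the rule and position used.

pair(pair(0, a), pair(0, pair(a, 0)))

1. pair(pair(f(a, pair(c, pair(0, a))), a), pair(0, pair(f(a, pair(c, pair(a, a))), 0)))  →  pair(pair(0, a), pair(0, pair(f(a, pair(c, pair(a, a))), 0)))   [R5 at 1.1]
2. pair(pair(0, a), pair(0, pair(f(a, pair(c, pair(a, a))), 0)))  →  pair(pair(0, a), pair(0, pair(a, 0)))   [R5 at 2.2.1]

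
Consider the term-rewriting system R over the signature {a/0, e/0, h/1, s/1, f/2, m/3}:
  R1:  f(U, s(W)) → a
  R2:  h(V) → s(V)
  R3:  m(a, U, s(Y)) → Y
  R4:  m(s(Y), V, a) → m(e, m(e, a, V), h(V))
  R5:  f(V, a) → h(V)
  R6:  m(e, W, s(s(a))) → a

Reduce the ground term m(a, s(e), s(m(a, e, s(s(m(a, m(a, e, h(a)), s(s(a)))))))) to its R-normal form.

s(s(a))

1. m(a, s(e), s(m(a, e, s(s(m(a, m(a, e, h(a)), s(s(a))))))))  →  m(a, e, s(s(m(a, m(a, e, h(a)), s(s(a))))))   [R3 at ε]
2. m(a, e, s(s(m(a, m(a, e, h(a)), s(s(a))))))  →  s(m(a, m(a, e, h(a)), s(s(a))))   [R3 at ε]
3. s(m(a, m(a, e, h(a)), s(s(a))))  →  s(s(a))   [R3 at 1]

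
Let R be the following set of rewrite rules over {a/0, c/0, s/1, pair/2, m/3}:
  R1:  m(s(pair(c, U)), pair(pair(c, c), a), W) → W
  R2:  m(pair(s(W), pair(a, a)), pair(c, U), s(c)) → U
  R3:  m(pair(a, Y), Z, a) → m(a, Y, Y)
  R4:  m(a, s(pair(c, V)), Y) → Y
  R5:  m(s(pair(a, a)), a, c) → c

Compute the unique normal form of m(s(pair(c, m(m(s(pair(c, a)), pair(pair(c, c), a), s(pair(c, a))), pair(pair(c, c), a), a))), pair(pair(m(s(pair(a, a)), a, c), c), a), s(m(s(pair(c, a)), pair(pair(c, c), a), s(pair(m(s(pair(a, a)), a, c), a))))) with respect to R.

s(s(pair(c, a)))

1. m(s(pair(c, m(m(s(pair(c, a)), pair(pair(c, c), a), s(pair(c, a))), pair(pair(c, c), a), a))), pair(pair(m(s(pair(a, a)), a, c), c), a), s(m(s(pair(c, a)), pair(pair(c, c), a), s(pair(m(s(pair(a, a)), a, c), a)))))  →  m(s(pair(c, m(s(pair(c, a)), pair(pair(c, c), a), a))), pair(pair(m(s(pair(a, a)), a, c), c), a), s(m(s(pair(c, a)), pair(pair(c, c), a), s(pair(m(s(pair(a, a)), a, c), a)))))   [R1 at 1.1.2.1]
2. m(s(pair(c, m(s(pair(c, a)), pair(pair(c, c), a), a))), pair(pair(m(s(pair(a, a)), a, c), c), a), s(m(s(pair(c, a)), pair(pair(c, c), a), s(pair(m(s(pair(a, a)), a, c), a)))))  →  m(s(pair(c, a)), pair(pair(m(s(pair(a, a)), a, c), c), a), s(m(s(pair(c, a)), pair(pair(c, c), a), s(pair(m(s(pair(a, a)), a, c), a)))))   [R1 at 1.1.2]
3. m(s(pair(c, a)), pair(pair(m(s(pair(a, a)), a, c), c), a), s(m(s(pair(c, a)), pair(pair(c, c), a), s(pair(m(s(pair(a, a)), a, c), a)))))  →  m(s(pair(c, a)), pair(pair(c, c), a), s(m(s(pair(c, a)), pair(pair(c, c), a), s(pair(m(s(pair(a, a)), a, c), a)))))   [R5 at 2.1.1]
4. m(s(pair(c, a)), pair(pair(c, c), a), s(m(s(pair(c, a)), pair(pair(c, c), a), s(pair(m(s(pair(a, a)), a, c), a)))))  →  s(m(s(pair(c, a)), pair(pair(c, c), a), s(pair(m(s(pair(a, a)), a, c), a))))   [R1 at ε]
5. s(m(s(pair(c, a)), pair(pair(c, c), a), s(pair(m(s(pair(a, a)), a, c), a))))  →  s(s(pair(m(s(pair(a, a)), a, c), a)))   [R1 at 1]
6. s(s(pair(m(s(pair(a, a)), a, c), a)))  →  s(s(pair(c, a)))   [R5 at 1.1.1]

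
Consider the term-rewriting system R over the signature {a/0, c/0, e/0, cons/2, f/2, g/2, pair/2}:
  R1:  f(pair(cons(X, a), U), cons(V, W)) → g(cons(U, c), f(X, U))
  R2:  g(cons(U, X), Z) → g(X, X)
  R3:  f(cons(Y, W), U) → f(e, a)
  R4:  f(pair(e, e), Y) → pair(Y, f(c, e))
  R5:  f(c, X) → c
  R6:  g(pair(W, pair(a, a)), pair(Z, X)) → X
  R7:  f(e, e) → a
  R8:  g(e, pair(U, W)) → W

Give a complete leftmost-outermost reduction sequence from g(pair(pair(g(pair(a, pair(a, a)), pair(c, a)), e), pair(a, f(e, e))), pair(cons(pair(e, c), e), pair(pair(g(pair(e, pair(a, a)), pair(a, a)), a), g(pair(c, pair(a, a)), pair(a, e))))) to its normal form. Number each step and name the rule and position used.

1. g(pair(pair(g(pair(a, pair(a, a)), pair(c, a)), e), pair(a, f(e, e))), pair(cons(pair(e, c), e), pair(pair(g(pair(e, pair(a, a)), pair(a, a)), a), g(pair(c, pair(a, a)), pair(a, e)))))  →  g(pair(pair(a, e), pair(a, f(e, e))), pair(cons(pair(e, c), e), pair(pair(g(pair(e, pair(a, a)), pair(a, a)), a), g(pair(c, pair(a, a)), pair(a, e)))))   [R6 at 1.1.1]
2. g(pair(pair(a, e), pair(a, f(e, e))), pair(cons(pair(e, c), e), pair(pair(g(pair(e, pair(a, a)), pair(a, a)), a), g(pair(c, pair(a, a)), pair(a, e)))))  →  g(pair(pair(a, e), pair(a, a)), pair(cons(pair(e, c), e), pair(pair(g(pair(e, pair(a, a)), pair(a, a)), a), g(pair(c, pair(a, a)), pair(a, e)))))   [R7 at 1.2.2]
3. g(pair(pair(a, e), pair(a, a)), pair(cons(pair(e, c), e), pair(pair(g(pair(e, pair(a, a)), pair(a, a)), a), g(pair(c, pair(a, a)), pair(a, e)))))  →  pair(pair(g(pair(e, pair(a, a)), pair(a, a)), a), g(pair(c, pair(a, a)), pair(a, e)))   [R6 at ε]
4. pair(pair(g(pair(e, pair(a, a)), pair(a, a)), a), g(pair(c, pair(a, a)), pair(a, e)))  →  pair(pair(a, a), g(pair(c, pair(a, a)), pair(a, e)))   [R6 at 1.1]
5. pair(pair(a, a), g(pair(c, pair(a, a)), pair(a, e)))  →  pair(pair(a, a), e)   [R6 at 2]

pair(pair(a, a), e)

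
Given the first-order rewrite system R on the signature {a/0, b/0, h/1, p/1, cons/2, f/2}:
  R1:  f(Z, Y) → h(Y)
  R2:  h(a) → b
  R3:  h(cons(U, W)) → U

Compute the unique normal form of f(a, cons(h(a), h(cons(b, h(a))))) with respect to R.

b

1. f(a, cons(h(a), h(cons(b, h(a)))))  →  h(cons(h(a), h(cons(b, h(a)))))   [R1 at ε]
2. h(cons(h(a), h(cons(b, h(a)))))  →  h(a)   [R3 at ε]
3. h(a)  →  b   [R2 at ε]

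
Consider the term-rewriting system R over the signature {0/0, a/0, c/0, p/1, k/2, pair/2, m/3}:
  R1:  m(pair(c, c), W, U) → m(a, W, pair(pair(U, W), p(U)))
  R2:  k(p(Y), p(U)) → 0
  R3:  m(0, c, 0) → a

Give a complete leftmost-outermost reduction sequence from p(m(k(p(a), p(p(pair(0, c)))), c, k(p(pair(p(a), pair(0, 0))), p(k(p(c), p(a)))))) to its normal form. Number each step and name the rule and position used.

1. p(m(k(p(a), p(p(pair(0, c)))), c, k(p(pair(p(a), pair(0, 0))), p(k(p(c), p(a))))))  →  p(m(0, c, k(p(pair(p(a), pair(0, 0))), p(k(p(c), p(a))))))   [R2 at 1.1]
2. p(m(0, c, k(p(pair(p(a), pair(0, 0))), p(k(p(c), p(a))))))  →  p(m(0, c, 0))   [R2 at 1.3]
3. p(m(0, c, 0))  →  p(a)   [R3 at 1]

p(a)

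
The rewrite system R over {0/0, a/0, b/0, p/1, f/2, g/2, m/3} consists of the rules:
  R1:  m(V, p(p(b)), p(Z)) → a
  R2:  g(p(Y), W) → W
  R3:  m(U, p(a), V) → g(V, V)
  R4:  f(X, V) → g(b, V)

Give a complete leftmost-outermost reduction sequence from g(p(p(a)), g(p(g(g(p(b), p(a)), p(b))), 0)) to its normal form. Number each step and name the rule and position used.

0

1. g(p(p(a)), g(p(g(g(p(b), p(a)), p(b))), 0))  →  g(p(g(g(p(b), p(a)), p(b))), 0)   [R2 at ε]
2. g(p(g(g(p(b), p(a)), p(b))), 0)  →  0   [R2 at ε]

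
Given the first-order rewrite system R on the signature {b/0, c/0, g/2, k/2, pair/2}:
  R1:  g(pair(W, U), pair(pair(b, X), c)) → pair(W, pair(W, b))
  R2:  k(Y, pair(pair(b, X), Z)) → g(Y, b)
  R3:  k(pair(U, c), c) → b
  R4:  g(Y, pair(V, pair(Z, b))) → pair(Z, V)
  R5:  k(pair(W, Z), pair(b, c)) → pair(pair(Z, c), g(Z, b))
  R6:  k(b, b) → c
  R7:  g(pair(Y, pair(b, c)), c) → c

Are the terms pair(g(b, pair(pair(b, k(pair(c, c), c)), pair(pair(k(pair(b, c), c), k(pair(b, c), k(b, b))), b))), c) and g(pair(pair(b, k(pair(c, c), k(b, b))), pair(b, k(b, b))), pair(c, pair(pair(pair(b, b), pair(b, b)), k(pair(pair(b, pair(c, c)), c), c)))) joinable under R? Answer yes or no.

Reduce t₁ = pair(g(b, pair(pair(b, k(pair(c, c), c)), pair(pair(k(pair(b, c), c), k(pair(b, c), k(b, b))), b))), c):
1. pair(g(b, pair(pair(b, k(pair(c, c), c)), pair(pair(k(pair(b, c), c), k(pair(b, c), k(b, b))), b))), c)  →  pair(pair(pair(k(pair(b, c), c), k(pair(b, c), k(b, b))), pair(b, k(pair(c, c), c))), c)   [R4 at 1]
2. pair(pair(pair(k(pair(b, c), c), k(pair(b, c), k(b, b))), pair(b, k(pair(c, c), c))), c)  →  pair(pair(pair(b, k(pair(b, c), k(b, b))), pair(b, k(pair(c, c), c))), c)   [R3 at 1.1.1]
3. pair(pair(pair(b, k(pair(b, c), k(b, b))), pair(b, k(pair(c, c), c))), c)  →  pair(pair(pair(b, k(pair(b, c), c)), pair(b, k(pair(c, c), c))), c)   [R6 at 1.1.2.2]
4. pair(pair(pair(b, k(pair(b, c), c)), pair(b, k(pair(c, c), c))), c)  →  pair(pair(pair(b, b), pair(b, k(pair(c, c), c))), c)   [R3 at 1.1.2]
5. pair(pair(pair(b, b), pair(b, k(pair(c, c), c))), c)  →  pair(pair(pair(b, b), pair(b, b)), c)   [R3 at 1.2.2]

Reduce t₂ = g(pair(pair(b, k(pair(c, c), k(b, b))), pair(b, k(b, b))), pair(c, pair(pair(pair(b, b), pair(b, b)), k(pair(pair(b, pair(c, c)), c), c)))):
1. g(pair(pair(b, k(pair(c, c), k(b, b))), pair(b, k(b, b))), pair(c, pair(pair(pair(b, b), pair(b, b)), k(pair(pair(b, pair(c, c)), c), c))))  →  g(pair(pair(b, k(pair(c, c), c)), pair(b, k(b, b))), pair(c, pair(pair(pair(b, b), pair(b, b)), k(pair(pair(b, pair(c, c)), c), c))))   [R6 at 1.1.2.2]
2. g(pair(pair(b, k(pair(c, c), c)), pair(b, k(b, b))), pair(c, pair(pair(pair(b, b), pair(b, b)), k(pair(pair(b, pair(c, c)), c), c))))  →  g(pair(pair(b, b), pair(b, k(b, b))), pair(c, pair(pair(pair(b, b), pair(b, b)), k(pair(pair(b, pair(c, c)), c), c))))   [R3 at 1.1.2]
3. g(pair(pair(b, b), pair(b, k(b, b))), pair(c, pair(pair(pair(b, b), pair(b, b)), k(pair(pair(b, pair(c, c)), c), c))))  →  g(pair(pair(b, b), pair(b, c)), pair(c, pair(pair(pair(b, b), pair(b, b)), k(pair(pair(b, pair(c, c)), c), c))))   [R6 at 1.2.2]
4. g(pair(pair(b, b), pair(b, c)), pair(c, pair(pair(pair(b, b), pair(b, b)), k(pair(pair(b, pair(c, c)), c), c))))  →  g(pair(pair(b, b), pair(b, c)), pair(c, pair(pair(pair(b, b), pair(b, b)), b)))   [R3 at 2.2.2]
5. g(pair(pair(b, b), pair(b, c)), pair(c, pair(pair(pair(b, b), pair(b, b)), b)))  →  pair(pair(pair(b, b), pair(b, b)), c)   [R4 at ε]

yes — NF(t₁) = pair(pair(pair(b, b), pair(b, b)), c), NF(t₂) = pair(pair(pair(b, b), pair(b, b)), c)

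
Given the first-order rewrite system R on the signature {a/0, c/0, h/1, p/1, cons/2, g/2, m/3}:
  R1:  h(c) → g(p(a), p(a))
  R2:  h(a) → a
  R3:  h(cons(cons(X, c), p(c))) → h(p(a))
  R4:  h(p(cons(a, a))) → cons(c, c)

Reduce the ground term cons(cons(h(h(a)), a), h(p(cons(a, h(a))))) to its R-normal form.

1. cons(cons(h(h(a)), a), h(p(cons(a, h(a)))))  →  cons(cons(h(a), a), h(p(cons(a, h(a)))))   [R2 at 1.1.1]
2. cons(cons(h(a), a), h(p(cons(a, h(a)))))  →  cons(cons(a, a), h(p(cons(a, h(a)))))   [R2 at 1.1]
3. cons(cons(a, a), h(p(cons(a, h(a)))))  →  cons(cons(a, a), h(p(cons(a, a))))   [R2 at 2.1.1.2]
4. cons(cons(a, a), h(p(cons(a, a))))  →  cons(cons(a, a), cons(c, c))   [R4 at 2]

cons(cons(a, a), cons(c, c))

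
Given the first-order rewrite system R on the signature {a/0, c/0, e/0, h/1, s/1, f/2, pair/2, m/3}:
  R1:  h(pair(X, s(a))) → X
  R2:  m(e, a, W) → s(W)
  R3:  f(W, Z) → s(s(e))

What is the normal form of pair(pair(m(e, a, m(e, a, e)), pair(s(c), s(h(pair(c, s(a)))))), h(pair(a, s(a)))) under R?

pair(pair(s(s(e)), pair(s(c), s(c))), a)

1. pair(pair(m(e, a, m(e, a, e)), pair(s(c), s(h(pair(c, s(a)))))), h(pair(a, s(a))))  →  pair(pair(s(m(e, a, e)), pair(s(c), s(h(pair(c, s(a)))))), h(pair(a, s(a))))   [R2 at 1.1]
2. pair(pair(s(m(e, a, e)), pair(s(c), s(h(pair(c, s(a)))))), h(pair(a, s(a))))  →  pair(pair(s(s(e)), pair(s(c), s(h(pair(c, s(a)))))), h(pair(a, s(a))))   [R2 at 1.1.1]
3. pair(pair(s(s(e)), pair(s(c), s(h(pair(c, s(a)))))), h(pair(a, s(a))))  →  pair(pair(s(s(e)), pair(s(c), s(c))), h(pair(a, s(a))))   [R1 at 1.2.2.1]
4. pair(pair(s(s(e)), pair(s(c), s(c))), h(pair(a, s(a))))  →  pair(pair(s(s(e)), pair(s(c), s(c))), a)   [R1 at 2]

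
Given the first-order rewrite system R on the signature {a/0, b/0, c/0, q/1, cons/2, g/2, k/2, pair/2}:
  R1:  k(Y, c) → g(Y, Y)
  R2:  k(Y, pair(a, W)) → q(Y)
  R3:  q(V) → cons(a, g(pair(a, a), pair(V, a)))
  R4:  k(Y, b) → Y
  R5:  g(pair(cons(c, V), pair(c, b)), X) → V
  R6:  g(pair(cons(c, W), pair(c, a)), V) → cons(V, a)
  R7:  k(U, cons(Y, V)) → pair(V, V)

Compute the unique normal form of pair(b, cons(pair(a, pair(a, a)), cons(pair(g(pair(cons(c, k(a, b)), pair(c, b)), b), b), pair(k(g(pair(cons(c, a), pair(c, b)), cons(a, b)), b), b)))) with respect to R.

pair(b, cons(pair(a, pair(a, a)), cons(pair(a, b), pair(a, b))))

1. pair(b, cons(pair(a, pair(a, a)), cons(pair(g(pair(cons(c, k(a, b)), pair(c, b)), b), b), pair(k(g(pair(cons(c, a), pair(c, b)), cons(a, b)), b), b))))  →  pair(b, cons(pair(a, pair(a, a)), cons(pair(k(a, b), b), pair(k(g(pair(cons(c, a), pair(c, b)), cons(a, b)), b), b))))   [R5 at 2.2.1.1]
2. pair(b, cons(pair(a, pair(a, a)), cons(pair(k(a, b), b), pair(k(g(pair(cons(c, a), pair(c, b)), cons(a, b)), b), b))))  →  pair(b, cons(pair(a, pair(a, a)), cons(pair(a, b), pair(k(g(pair(cons(c, a), pair(c, b)), cons(a, b)), b), b))))   [R4 at 2.2.1.1]
3. pair(b, cons(pair(a, pair(a, a)), cons(pair(a, b), pair(k(g(pair(cons(c, a), pair(c, b)), cons(a, b)), b), b))))  →  pair(b, cons(pair(a, pair(a, a)), cons(pair(a, b), pair(g(pair(cons(c, a), pair(c, b)), cons(a, b)), b))))   [R4 at 2.2.2.1]
4. pair(b, cons(pair(a, pair(a, a)), cons(pair(a, b), pair(g(pair(cons(c, a), pair(c, b)), cons(a, b)), b))))  →  pair(b, cons(pair(a, pair(a, a)), cons(pair(a, b), pair(a, b))))   [R5 at 2.2.2.1]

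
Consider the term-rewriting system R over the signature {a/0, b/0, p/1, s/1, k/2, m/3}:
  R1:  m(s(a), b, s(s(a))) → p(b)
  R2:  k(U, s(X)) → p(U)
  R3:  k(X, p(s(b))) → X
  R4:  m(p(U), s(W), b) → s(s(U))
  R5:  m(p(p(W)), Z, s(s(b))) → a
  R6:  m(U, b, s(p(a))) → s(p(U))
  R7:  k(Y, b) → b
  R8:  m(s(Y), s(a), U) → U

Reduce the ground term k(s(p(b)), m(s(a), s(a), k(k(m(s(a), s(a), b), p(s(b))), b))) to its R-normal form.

b

1. k(s(p(b)), m(s(a), s(a), k(k(m(s(a), s(a), b), p(s(b))), b)))  →  k(s(p(b)), k(k(m(s(a), s(a), b), p(s(b))), b))   [R8 at 2]
2. k(s(p(b)), k(k(m(s(a), s(a), b), p(s(b))), b))  →  k(s(p(b)), b)   [R7 at 2]
3. k(s(p(b)), b)  →  b   [R7 at ε]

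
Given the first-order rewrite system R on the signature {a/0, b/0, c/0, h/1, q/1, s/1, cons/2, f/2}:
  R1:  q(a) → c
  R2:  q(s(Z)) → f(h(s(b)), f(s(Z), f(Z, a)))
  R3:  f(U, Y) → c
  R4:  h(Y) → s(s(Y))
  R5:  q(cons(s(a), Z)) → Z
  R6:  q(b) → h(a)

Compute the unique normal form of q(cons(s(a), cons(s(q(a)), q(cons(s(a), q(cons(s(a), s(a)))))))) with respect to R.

cons(s(c), s(a))

1. q(cons(s(a), cons(s(q(a)), q(cons(s(a), q(cons(s(a), s(a))))))))  →  cons(s(q(a)), q(cons(s(a), q(cons(s(a), s(a))))))   [R5 at ε]
2. cons(s(q(a)), q(cons(s(a), q(cons(s(a), s(a))))))  →  cons(s(c), q(cons(s(a), q(cons(s(a), s(a))))))   [R1 at 1.1]
3. cons(s(c), q(cons(s(a), q(cons(s(a), s(a))))))  →  cons(s(c), q(cons(s(a), s(a))))   [R5 at 2]
4. cons(s(c), q(cons(s(a), s(a))))  →  cons(s(c), s(a))   [R5 at 2]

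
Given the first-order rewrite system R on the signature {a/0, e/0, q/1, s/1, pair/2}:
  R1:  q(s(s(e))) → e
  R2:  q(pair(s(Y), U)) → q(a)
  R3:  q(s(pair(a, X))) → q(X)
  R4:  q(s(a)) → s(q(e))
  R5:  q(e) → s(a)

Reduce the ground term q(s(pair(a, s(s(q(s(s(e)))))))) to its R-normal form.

e

1. q(s(pair(a, s(s(q(s(s(e))))))))  →  q(s(s(q(s(s(e))))))   [R3 at ε]
2. q(s(s(q(s(s(e))))))  →  q(s(s(e)))   [R1 at 1.1.1]
3. q(s(s(e)))  →  e   [R1 at ε]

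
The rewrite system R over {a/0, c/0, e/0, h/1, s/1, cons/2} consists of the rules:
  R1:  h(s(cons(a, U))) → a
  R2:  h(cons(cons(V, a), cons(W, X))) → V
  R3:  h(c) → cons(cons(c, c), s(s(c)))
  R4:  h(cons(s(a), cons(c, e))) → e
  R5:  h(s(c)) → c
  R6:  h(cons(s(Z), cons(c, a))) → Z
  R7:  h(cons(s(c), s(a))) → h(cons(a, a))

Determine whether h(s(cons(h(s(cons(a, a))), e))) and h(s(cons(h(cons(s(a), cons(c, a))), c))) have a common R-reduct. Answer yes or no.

Reduce t₁ = h(s(cons(h(s(cons(a, a))), e))):
1. h(s(cons(h(s(cons(a, a))), e)))  →  h(s(cons(a, e)))   [R1 at 1.1.1]
2. h(s(cons(a, e)))  →  a   [R1 at ε]

Reduce t₂ = h(s(cons(h(cons(s(a), cons(c, a))), c))):
1. h(s(cons(h(cons(s(a), cons(c, a))), c)))  →  h(s(cons(a, c)))   [R6 at 1.1.1]
2. h(s(cons(a, c)))  →  a   [R1 at ε]

yes — NF(t₁) = a, NF(t₂) = a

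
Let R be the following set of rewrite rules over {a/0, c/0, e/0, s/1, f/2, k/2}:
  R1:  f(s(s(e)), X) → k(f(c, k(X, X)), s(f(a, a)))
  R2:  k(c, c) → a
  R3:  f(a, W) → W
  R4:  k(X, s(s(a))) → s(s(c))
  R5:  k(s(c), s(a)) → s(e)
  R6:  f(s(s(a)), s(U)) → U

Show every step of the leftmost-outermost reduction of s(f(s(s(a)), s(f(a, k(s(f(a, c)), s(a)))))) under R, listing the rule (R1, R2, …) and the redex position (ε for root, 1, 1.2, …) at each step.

1. s(f(s(s(a)), s(f(a, k(s(f(a, c)), s(a))))))  →  s(f(a, k(s(f(a, c)), s(a))))   [R6 at 1]
2. s(f(a, k(s(f(a, c)), s(a))))  →  s(k(s(f(a, c)), s(a)))   [R3 at 1]
3. s(k(s(f(a, c)), s(a)))  →  s(k(s(c), s(a)))   [R3 at 1.1.1]
4. s(k(s(c), s(a)))  →  s(s(e))   [R5 at 1]

s(s(e))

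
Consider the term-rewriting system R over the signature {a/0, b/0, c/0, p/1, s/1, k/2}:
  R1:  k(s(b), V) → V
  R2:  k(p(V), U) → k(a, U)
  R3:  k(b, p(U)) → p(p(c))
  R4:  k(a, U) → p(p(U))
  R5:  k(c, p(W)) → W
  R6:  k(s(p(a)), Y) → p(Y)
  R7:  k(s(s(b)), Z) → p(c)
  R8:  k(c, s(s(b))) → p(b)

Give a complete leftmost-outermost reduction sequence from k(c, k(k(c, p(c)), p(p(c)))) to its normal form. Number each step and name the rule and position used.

c

1. k(c, k(k(c, p(c)), p(p(c))))  →  k(c, k(c, p(p(c))))   [R5 at 2.1]
2. k(c, k(c, p(p(c))))  →  k(c, p(c))   [R5 at 2]
3. k(c, p(c))  →  c   [R5 at ε]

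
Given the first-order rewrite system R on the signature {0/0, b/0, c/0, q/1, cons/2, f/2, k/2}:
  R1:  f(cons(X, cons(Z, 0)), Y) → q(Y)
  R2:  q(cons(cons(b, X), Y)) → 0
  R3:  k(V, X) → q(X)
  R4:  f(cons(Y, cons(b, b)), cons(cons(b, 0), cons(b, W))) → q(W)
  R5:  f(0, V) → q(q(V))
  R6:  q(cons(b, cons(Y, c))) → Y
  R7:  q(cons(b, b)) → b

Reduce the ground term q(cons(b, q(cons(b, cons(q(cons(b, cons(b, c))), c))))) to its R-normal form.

b

1. q(cons(b, q(cons(b, cons(q(cons(b, cons(b, c))), c)))))  →  q(cons(b, q(cons(b, cons(b, c)))))   [R6 at 1.2]
2. q(cons(b, q(cons(b, cons(b, c)))))  →  q(cons(b, b))   [R6 at 1.2]
3. q(cons(b, b))  →  b   [R7 at ε]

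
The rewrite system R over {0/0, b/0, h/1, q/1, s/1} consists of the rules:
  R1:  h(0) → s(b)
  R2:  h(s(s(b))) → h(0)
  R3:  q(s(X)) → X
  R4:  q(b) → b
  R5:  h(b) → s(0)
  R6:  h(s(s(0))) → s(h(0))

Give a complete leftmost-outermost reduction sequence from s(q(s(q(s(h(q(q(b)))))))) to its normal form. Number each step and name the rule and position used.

1. s(q(s(q(s(h(q(q(b))))))))  →  s(q(s(h(q(q(b))))))   [R3 at 1]
2. s(q(s(h(q(q(b))))))  →  s(h(q(q(b))))   [R3 at 1]
3. s(h(q(q(b))))  →  s(h(q(b)))   [R4 at 1.1.1]
4. s(h(q(b)))  →  s(h(b))   [R4 at 1.1]
5. s(h(b))  →  s(s(0))   [R5 at 1]

s(s(0))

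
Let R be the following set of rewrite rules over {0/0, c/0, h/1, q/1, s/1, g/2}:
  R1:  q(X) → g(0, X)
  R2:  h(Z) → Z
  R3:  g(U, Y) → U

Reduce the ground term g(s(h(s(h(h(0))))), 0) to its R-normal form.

1. g(s(h(s(h(h(0))))), 0)  →  s(h(s(h(h(0)))))   [R3 at ε]
2. s(h(s(h(h(0)))))  →  s(s(h(h(0))))   [R2 at 1]
3. s(s(h(h(0))))  →  s(s(h(0)))   [R2 at 1.1]
4. s(s(h(0)))  →  s(s(0))   [R2 at 1.1]

s(s(0))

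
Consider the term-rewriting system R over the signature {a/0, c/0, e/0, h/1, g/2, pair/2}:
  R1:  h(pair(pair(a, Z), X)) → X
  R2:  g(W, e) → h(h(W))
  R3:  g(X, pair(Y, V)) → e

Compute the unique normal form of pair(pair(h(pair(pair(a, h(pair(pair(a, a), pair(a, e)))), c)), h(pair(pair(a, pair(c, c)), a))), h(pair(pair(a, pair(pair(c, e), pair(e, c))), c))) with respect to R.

pair(pair(c, a), c)

1. pair(pair(h(pair(pair(a, h(pair(pair(a, a), pair(a, e)))), c)), h(pair(pair(a, pair(c, c)), a))), h(pair(pair(a, pair(pair(c, e), pair(e, c))), c)))  →  pair(pair(c, h(pair(pair(a, pair(c, c)), a))), h(pair(pair(a, pair(pair(c, e), pair(e, c))), c)))   [R1 at 1.1]
2. pair(pair(c, h(pair(pair(a, pair(c, c)), a))), h(pair(pair(a, pair(pair(c, e), pair(e, c))), c)))  →  pair(pair(c, a), h(pair(pair(a, pair(pair(c, e), pair(e, c))), c)))   [R1 at 1.2]
3. pair(pair(c, a), h(pair(pair(a, pair(pair(c, e), pair(e, c))), c)))  →  pair(pair(c, a), c)   [R1 at 2]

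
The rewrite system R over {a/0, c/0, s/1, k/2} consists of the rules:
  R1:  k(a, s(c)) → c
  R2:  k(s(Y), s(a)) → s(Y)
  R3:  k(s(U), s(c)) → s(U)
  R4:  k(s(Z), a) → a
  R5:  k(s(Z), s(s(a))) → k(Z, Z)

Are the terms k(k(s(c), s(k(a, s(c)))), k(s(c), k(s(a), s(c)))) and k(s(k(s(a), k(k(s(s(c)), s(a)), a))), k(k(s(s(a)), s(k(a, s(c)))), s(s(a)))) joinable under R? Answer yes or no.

Reduce t₁ = k(k(s(c), s(k(a, s(c)))), k(s(c), k(s(a), s(c)))):
1. k(k(s(c), s(k(a, s(c)))), k(s(c), k(s(a), s(c))))  →  k(k(s(c), s(c)), k(s(c), k(s(a), s(c))))   [R1 at 1.2.1]
2. k(k(s(c), s(c)), k(s(c), k(s(a), s(c))))  →  k(s(c), k(s(c), k(s(a), s(c))))   [R3 at 1]
3. k(s(c), k(s(c), k(s(a), s(c))))  →  k(s(c), k(s(c), s(a)))   [R3 at 2.2]
4. k(s(c), k(s(c), s(a)))  →  k(s(c), s(c))   [R2 at 2]
5. k(s(c), s(c))  →  s(c)   [R3 at ε]

Reduce t₂ = k(s(k(s(a), k(k(s(s(c)), s(a)), a))), k(k(s(s(a)), s(k(a, s(c)))), s(s(a)))):
1. k(s(k(s(a), k(k(s(s(c)), s(a)), a))), k(k(s(s(a)), s(k(a, s(c)))), s(s(a))))  →  k(s(k(s(a), k(s(s(c)), a))), k(k(s(s(a)), s(k(a, s(c)))), s(s(a))))   [R2 at 1.1.2.1]
2. k(s(k(s(a), k(s(s(c)), a))), k(k(s(s(a)), s(k(a, s(c)))), s(s(a))))  →  k(s(k(s(a), a)), k(k(s(s(a)), s(k(a, s(c)))), s(s(a))))   [R4 at 1.1.2]
3. k(s(k(s(a), a)), k(k(s(s(a)), s(k(a, s(c)))), s(s(a))))  →  k(s(a), k(k(s(s(a)), s(k(a, s(c)))), s(s(a))))   [R4 at 1.1]
4. k(s(a), k(k(s(s(a)), s(k(a, s(c)))), s(s(a))))  →  k(s(a), k(k(s(s(a)), s(c)), s(s(a))))   [R1 at 2.1.2.1]
5. k(s(a), k(k(s(s(a)), s(c)), s(s(a))))  →  k(s(a), k(s(s(a)), s(s(a))))   [R3 at 2.1]
6. k(s(a), k(s(s(a)), s(s(a))))  →  k(s(a), k(s(a), s(a)))   [R5 at 2]
7. k(s(a), k(s(a), s(a)))  →  k(s(a), s(a))   [R2 at 2]
8. k(s(a), s(a))  →  s(a)   [R2 at ε]

no — NF(t₁) = s(c), NF(t₂) = s(a)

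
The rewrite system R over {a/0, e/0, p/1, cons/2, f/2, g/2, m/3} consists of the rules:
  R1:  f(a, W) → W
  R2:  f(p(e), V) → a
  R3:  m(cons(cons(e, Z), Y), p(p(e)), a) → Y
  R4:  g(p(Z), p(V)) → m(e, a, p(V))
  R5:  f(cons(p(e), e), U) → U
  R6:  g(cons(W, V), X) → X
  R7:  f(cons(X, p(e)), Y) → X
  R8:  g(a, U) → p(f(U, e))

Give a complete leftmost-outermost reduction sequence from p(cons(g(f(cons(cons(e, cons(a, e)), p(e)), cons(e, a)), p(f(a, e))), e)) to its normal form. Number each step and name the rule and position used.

1. p(cons(g(f(cons(cons(e, cons(a, e)), p(e)), cons(e, a)), p(f(a, e))), e))  →  p(cons(g(cons(e, cons(a, e)), p(f(a, e))), e))   [R7 at 1.1.1]
2. p(cons(g(cons(e, cons(a, e)), p(f(a, e))), e))  →  p(cons(p(f(a, e)), e))   [R6 at 1.1]
3. p(cons(p(f(a, e)), e))  →  p(cons(p(e), e))   [R1 at 1.1.1]

p(cons(p(e), e))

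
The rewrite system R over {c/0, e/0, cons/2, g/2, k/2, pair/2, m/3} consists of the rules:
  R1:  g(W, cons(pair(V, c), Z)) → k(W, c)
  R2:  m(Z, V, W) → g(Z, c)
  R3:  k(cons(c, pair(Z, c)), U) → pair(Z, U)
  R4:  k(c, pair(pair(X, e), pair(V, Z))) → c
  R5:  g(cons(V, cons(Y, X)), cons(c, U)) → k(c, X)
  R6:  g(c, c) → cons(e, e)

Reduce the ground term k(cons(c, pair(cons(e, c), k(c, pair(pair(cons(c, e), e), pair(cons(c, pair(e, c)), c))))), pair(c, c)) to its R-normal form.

1. k(cons(c, pair(cons(e, c), k(c, pair(pair(cons(c, e), e), pair(cons(c, pair(e, c)), c))))), pair(c, c))  →  k(cons(c, pair(cons(e, c), c)), pair(c, c))   [R4 at 1.2.2]
2. k(cons(c, pair(cons(e, c), c)), pair(c, c))  →  pair(cons(e, c), pair(c, c))   [R3 at ε]

pair(cons(e, c), pair(c, c))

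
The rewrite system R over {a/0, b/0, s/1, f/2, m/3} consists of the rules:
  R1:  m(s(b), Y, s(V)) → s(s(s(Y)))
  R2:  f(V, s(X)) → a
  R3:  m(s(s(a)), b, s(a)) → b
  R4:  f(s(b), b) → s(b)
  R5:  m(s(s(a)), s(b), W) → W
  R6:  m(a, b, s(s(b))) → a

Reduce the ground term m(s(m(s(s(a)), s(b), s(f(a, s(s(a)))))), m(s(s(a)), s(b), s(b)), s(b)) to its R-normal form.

s(b)

1. m(s(m(s(s(a)), s(b), s(f(a, s(s(a)))))), m(s(s(a)), s(b), s(b)), s(b))  →  m(s(s(f(a, s(s(a))))), m(s(s(a)), s(b), s(b)), s(b))   [R5 at 1.1]
2. m(s(s(f(a, s(s(a))))), m(s(s(a)), s(b), s(b)), s(b))  →  m(s(s(a)), m(s(s(a)), s(b), s(b)), s(b))   [R2 at 1.1.1]
3. m(s(s(a)), m(s(s(a)), s(b), s(b)), s(b))  →  m(s(s(a)), s(b), s(b))   [R5 at 2]
4. m(s(s(a)), s(b), s(b))  →  s(b)   [R5 at ε]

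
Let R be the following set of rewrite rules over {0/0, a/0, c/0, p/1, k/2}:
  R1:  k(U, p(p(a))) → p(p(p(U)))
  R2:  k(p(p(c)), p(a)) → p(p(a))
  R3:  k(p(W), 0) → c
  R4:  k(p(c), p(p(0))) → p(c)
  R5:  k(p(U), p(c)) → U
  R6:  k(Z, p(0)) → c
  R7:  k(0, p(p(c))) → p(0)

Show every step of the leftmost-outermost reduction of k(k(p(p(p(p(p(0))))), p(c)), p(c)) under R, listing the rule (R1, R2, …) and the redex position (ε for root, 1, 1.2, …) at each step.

p(p(p(0)))

1. k(k(p(p(p(p(p(0))))), p(c)), p(c))  →  k(p(p(p(p(0)))), p(c))   [R5 at 1]
2. k(p(p(p(p(0)))), p(c))  →  p(p(p(0)))   [R5 at ε]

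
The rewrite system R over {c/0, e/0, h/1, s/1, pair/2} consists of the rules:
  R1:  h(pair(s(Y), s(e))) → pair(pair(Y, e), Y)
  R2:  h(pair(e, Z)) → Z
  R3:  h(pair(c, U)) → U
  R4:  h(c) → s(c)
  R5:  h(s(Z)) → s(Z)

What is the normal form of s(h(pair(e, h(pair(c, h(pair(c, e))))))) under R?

1. s(h(pair(e, h(pair(c, h(pair(c, e)))))))  →  s(h(pair(c, h(pair(c, e)))))   [R2 at 1]
2. s(h(pair(c, h(pair(c, e)))))  →  s(h(pair(c, e)))   [R3 at 1]
3. s(h(pair(c, e)))  →  s(e)   [R3 at 1]

s(e)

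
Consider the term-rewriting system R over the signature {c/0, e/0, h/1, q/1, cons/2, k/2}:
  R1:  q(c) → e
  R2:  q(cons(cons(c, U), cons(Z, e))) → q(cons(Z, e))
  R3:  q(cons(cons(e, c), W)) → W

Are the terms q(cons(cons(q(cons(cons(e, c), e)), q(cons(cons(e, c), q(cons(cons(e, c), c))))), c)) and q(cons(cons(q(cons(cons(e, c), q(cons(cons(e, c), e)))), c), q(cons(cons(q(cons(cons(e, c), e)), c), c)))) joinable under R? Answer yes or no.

yes — NF(t₁) = c, NF(t₂) = c

Reduce t₁ = q(cons(cons(q(cons(cons(e, c), e)), q(cons(cons(e, c), q(cons(cons(e, c), c))))), c)):
1. q(cons(cons(q(cons(cons(e, c), e)), q(cons(cons(e, c), q(cons(cons(e, c), c))))), c))  →  q(cons(cons(e, q(cons(cons(e, c), q(cons(cons(e, c), c))))), c))   [R3 at 1.1.1]
2. q(cons(cons(e, q(cons(cons(e, c), q(cons(cons(e, c), c))))), c))  →  q(cons(cons(e, q(cons(cons(e, c), c))), c))   [R3 at 1.1.2]
3. q(cons(cons(e, q(cons(cons(e, c), c))), c))  →  q(cons(cons(e, c), c))   [R3 at 1.1.2]
4. q(cons(cons(e, c), c))  →  c   [R3 at ε]

Reduce t₂ = q(cons(cons(q(cons(cons(e, c), q(cons(cons(e, c), e)))), c), q(cons(cons(q(cons(cons(e, c), e)), c), c)))):
1. q(cons(cons(q(cons(cons(e, c), q(cons(cons(e, c), e)))), c), q(cons(cons(q(cons(cons(e, c), e)), c), c))))  →  q(cons(cons(q(cons(cons(e, c), e)), c), q(cons(cons(q(cons(cons(e, c), e)), c), c))))   [R3 at 1.1.1]
2. q(cons(cons(q(cons(cons(e, c), e)), c), q(cons(cons(q(cons(cons(e, c), e)), c), c))))  →  q(cons(cons(e, c), q(cons(cons(q(cons(cons(e, c), e)), c), c))))   [R3 at 1.1.1]
3. q(cons(cons(e, c), q(cons(cons(q(cons(cons(e, c), e)), c), c))))  →  q(cons(cons(q(cons(cons(e, c), e)), c), c))   [R3 at ε]
4. q(cons(cons(q(cons(cons(e, c), e)), c), c))  →  q(cons(cons(e, c), c))   [R3 at 1.1.1]
5. q(cons(cons(e, c), c))  →  c   [R3 at ε]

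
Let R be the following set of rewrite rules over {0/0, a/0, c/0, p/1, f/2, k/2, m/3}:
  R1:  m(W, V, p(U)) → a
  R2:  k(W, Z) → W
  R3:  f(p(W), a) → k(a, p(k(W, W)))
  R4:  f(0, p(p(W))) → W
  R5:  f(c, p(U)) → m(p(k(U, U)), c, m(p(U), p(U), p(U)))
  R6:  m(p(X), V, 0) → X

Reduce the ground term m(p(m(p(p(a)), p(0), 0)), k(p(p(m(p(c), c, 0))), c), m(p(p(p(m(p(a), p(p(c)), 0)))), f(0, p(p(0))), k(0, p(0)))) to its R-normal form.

1. m(p(m(p(p(a)), p(0), 0)), k(p(p(m(p(c), c, 0))), c), m(p(p(p(m(p(a), p(p(c)), 0)))), f(0, p(p(0))), k(0, p(0))))  →  m(p(p(a)), k(p(p(m(p(c), c, 0))), c), m(p(p(p(m(p(a), p(p(c)), 0)))), f(0, p(p(0))), k(0, p(0))))   [R6 at 1.1]
2. m(p(p(a)), k(p(p(m(p(c), c, 0))), c), m(p(p(p(m(p(a), p(p(c)), 0)))), f(0, p(p(0))), k(0, p(0))))  →  m(p(p(a)), p(p(m(p(c), c, 0))), m(p(p(p(m(p(a), p(p(c)), 0)))), f(0, p(p(0))), k(0, p(0))))   [R2 at 2]
3. m(p(p(a)), p(p(m(p(c), c, 0))), m(p(p(p(m(p(a), p(p(c)), 0)))), f(0, p(p(0))), k(0, p(0))))  →  m(p(p(a)), p(p(c)), m(p(p(p(m(p(a), p(p(c)), 0)))), f(0, p(p(0))), k(0, p(0))))   [R6 at 2.1.1]
4. m(p(p(a)), p(p(c)), m(p(p(p(m(p(a), p(p(c)), 0)))), f(0, p(p(0))), k(0, p(0))))  →  m(p(p(a)), p(p(c)), m(p(p(p(a))), f(0, p(p(0))), k(0, p(0))))   [R6 at 3.1.1.1.1]
5. m(p(p(a)), p(p(c)), m(p(p(p(a))), f(0, p(p(0))), k(0, p(0))))  →  m(p(p(a)), p(p(c)), m(p(p(p(a))), 0, k(0, p(0))))   [R4 at 3.2]
6. m(p(p(a)), p(p(c)), m(p(p(p(a))), 0, k(0, p(0))))  →  m(p(p(a)), p(p(c)), m(p(p(p(a))), 0, 0))   [R2 at 3.3]
7. m(p(p(a)), p(p(c)), m(p(p(p(a))), 0, 0))  →  m(p(p(a)), p(p(c)), p(p(a)))   [R6 at 3]
8. m(p(p(a)), p(p(c)), p(p(a)))  →  a   [R1 at ε]

a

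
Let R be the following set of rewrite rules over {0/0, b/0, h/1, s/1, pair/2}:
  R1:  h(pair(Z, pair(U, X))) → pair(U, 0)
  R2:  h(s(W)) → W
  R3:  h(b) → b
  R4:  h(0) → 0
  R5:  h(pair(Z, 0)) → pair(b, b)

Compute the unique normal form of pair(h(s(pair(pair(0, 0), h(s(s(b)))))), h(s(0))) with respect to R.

pair(pair(pair(0, 0), s(b)), 0)

1. pair(h(s(pair(pair(0, 0), h(s(s(b)))))), h(s(0)))  →  pair(pair(pair(0, 0), h(s(s(b)))), h(s(0)))   [R2 at 1]
2. pair(pair(pair(0, 0), h(s(s(b)))), h(s(0)))  →  pair(pair(pair(0, 0), s(b)), h(s(0)))   [R2 at 1.2]
3. pair(pair(pair(0, 0), s(b)), h(s(0)))  →  pair(pair(pair(0, 0), s(b)), 0)   [R2 at 2]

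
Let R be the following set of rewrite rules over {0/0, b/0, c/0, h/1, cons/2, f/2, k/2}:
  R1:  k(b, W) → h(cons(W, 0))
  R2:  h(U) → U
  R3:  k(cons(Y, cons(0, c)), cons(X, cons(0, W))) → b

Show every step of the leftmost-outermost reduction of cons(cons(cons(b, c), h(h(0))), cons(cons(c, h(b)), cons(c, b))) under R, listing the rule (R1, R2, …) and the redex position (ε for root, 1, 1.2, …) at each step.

1. cons(cons(cons(b, c), h(h(0))), cons(cons(c, h(b)), cons(c, b)))  →  cons(cons(cons(b, c), h(0)), cons(cons(c, h(b)), cons(c, b)))   [R2 at 1.2]
2. cons(cons(cons(b, c), h(0)), cons(cons(c, h(b)), cons(c, b)))  →  cons(cons(cons(b, c), 0), cons(cons(c, h(b)), cons(c, b)))   [R2 at 1.2]
3. cons(cons(cons(b, c), 0), cons(cons(c, h(b)), cons(c, b)))  →  cons(cons(cons(b, c), 0), cons(cons(c, b), cons(c, b)))   [R2 at 2.1.2]

cons(cons(cons(b, c), 0), cons(cons(c, b), cons(c, b)))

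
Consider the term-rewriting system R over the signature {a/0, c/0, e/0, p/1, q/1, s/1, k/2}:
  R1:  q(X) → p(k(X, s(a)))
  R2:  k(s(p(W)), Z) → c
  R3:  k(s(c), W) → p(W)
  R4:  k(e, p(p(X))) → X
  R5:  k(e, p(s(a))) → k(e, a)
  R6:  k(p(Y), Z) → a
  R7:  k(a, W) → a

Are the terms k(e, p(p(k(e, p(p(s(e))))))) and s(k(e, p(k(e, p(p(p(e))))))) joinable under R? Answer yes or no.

yes — NF(t₁) = s(e), NF(t₂) = s(e)

Reduce t₁ = k(e, p(p(k(e, p(p(s(e))))))):
1. k(e, p(p(k(e, p(p(s(e)))))))  →  k(e, p(p(s(e))))   [R4 at ε]
2. k(e, p(p(s(e))))  →  s(e)   [R4 at ε]

Reduce t₂ = s(k(e, p(k(e, p(p(p(e))))))):
1. s(k(e, p(k(e, p(p(p(e)))))))  →  s(k(e, p(p(e))))   [R4 at 1.2.1]
2. s(k(e, p(p(e))))  →  s(e)   [R4 at 1]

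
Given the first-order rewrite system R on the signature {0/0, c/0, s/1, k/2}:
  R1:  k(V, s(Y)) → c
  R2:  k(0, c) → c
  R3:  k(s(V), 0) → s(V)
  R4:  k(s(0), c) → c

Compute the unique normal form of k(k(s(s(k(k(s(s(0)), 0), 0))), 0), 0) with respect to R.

1. k(k(s(s(k(k(s(s(0)), 0), 0))), 0), 0)  →  k(s(s(k(k(s(s(0)), 0), 0))), 0)   [R3 at 1]
2. k(s(s(k(k(s(s(0)), 0), 0))), 0)  →  s(s(k(k(s(s(0)), 0), 0)))   [R3 at ε]
3. s(s(k(k(s(s(0)), 0), 0)))  →  s(s(k(s(s(0)), 0)))   [R3 at 1.1.1]
4. s(s(k(s(s(0)), 0)))  →  s(s(s(s(0))))   [R3 at 1.1]

s(s(s(s(0))))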